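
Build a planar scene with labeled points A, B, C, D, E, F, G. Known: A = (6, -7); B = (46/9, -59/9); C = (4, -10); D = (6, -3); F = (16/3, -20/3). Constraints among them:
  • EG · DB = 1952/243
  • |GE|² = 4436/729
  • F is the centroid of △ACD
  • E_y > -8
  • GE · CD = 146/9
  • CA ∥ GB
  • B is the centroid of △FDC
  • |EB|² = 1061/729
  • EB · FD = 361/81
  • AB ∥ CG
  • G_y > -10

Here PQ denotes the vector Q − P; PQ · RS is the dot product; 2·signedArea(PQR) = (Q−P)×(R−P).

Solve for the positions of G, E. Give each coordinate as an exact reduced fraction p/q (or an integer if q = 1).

1. G_x = 28/9  [CA ∥ GB ∩ AB ∥ CG]
2. G_y = -86/9  [CA ∥ GB ∩ AB ∥ CG]
   → G = (28/9, -86/9)
3. E_x = 128/27  [EB · FD = 361/81 ∩ EG · DB = 1952/243]
4. E_y = -208/27  [EB · FD = 361/81 ∩ EG · DB = 1952/243]
   → E = (128/27, -208/27)

E = (128/27, -208/27)
G = (28/9, -86/9)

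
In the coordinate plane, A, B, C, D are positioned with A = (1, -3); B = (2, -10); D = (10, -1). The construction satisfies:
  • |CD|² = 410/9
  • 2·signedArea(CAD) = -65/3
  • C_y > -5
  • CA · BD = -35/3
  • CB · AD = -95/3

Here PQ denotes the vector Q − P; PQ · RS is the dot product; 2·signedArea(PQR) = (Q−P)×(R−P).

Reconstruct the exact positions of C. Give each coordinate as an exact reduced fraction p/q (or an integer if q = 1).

1. C_x = 13/3  [2·signedArea(CAD) = -65/3 ∩ CA · BD = -35/3]
2. C_y = -14/3  [2·signedArea(CAD) = -65/3 ∩ CA · BD = -35/3]
   → C = (13/3, -14/3)

C = (13/3, -14/3)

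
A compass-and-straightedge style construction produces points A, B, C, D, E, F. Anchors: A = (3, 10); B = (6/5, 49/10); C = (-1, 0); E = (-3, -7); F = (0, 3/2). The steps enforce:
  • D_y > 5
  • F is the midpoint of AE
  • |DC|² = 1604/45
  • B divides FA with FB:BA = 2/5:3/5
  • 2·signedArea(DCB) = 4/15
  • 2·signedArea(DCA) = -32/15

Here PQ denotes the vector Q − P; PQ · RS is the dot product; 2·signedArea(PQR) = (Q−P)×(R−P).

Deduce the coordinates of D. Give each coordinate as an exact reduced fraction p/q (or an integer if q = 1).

1. D_x = 7/5  [2·signedArea(DCA) = -32/15 ∩ 2·signedArea(DCB) = 4/15]
2. D_y = 82/15  [2·signedArea(DCA) = -32/15 ∩ 2·signedArea(DCB) = 4/15]
   → D = (7/5, 82/15)

D = (7/5, 82/15)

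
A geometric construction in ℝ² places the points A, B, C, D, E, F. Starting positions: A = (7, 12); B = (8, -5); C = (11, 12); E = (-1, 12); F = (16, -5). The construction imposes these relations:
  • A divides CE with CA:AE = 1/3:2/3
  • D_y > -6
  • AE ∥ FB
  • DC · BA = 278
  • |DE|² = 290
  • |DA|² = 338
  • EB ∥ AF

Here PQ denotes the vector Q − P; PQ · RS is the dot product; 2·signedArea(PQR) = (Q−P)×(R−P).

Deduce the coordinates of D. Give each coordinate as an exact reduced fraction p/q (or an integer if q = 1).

D = (0, -5)

1. D_x = 0  [line 1·x + -17·y + -85 = 0 ∩ |DE|² = 290]
2. D_y = -5  [line 1·x + -17·y + -85 = 0 ∩ |DE|² = 290]
   → D = (0, -5)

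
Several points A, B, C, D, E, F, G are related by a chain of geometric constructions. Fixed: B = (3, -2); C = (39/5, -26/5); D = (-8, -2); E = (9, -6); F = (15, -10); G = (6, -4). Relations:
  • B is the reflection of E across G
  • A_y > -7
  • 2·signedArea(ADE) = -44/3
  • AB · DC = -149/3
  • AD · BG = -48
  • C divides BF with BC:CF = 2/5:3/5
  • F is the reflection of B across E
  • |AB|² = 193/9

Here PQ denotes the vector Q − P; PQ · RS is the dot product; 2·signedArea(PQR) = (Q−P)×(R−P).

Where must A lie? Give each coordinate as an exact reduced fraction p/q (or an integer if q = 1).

1. A_x = 16/3  [AD · BG = -48 ∩ AB · DC = -149/3]
2. A_y = -6  [AD · BG = -48 ∩ AB · DC = -149/3]
   → A = (16/3, -6)

A = (16/3, -6)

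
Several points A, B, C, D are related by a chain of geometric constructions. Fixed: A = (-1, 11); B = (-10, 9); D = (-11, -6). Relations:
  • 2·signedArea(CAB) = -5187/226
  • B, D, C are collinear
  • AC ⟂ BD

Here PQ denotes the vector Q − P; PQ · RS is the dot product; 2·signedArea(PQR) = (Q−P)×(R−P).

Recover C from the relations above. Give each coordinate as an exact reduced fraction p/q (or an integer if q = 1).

C = (-2221/226, 2619/226)

1. C_x = -2221/226  [B, D, C are collinear ∩ AC ⟂ BD]
2. C_y = 2619/226  [B, D, C are collinear ∩ AC ⟂ BD]
   → C = (-2221/226, 2619/226)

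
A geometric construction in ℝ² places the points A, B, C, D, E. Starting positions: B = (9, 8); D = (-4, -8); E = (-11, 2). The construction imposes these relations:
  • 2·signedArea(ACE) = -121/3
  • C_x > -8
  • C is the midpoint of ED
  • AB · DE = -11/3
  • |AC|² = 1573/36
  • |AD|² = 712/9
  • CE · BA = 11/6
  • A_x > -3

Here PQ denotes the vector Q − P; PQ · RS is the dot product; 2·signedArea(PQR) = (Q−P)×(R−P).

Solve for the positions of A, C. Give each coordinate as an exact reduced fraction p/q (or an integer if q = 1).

A = (-2, 2/3)
C = (-15/2, -3)

1. A_x = -2  [line 7·x + -10·y + 62/3 = 0 ∩ |AD|² = 712/9]
2. A_y = 2/3  [line 7·x + -10·y + 62/3 = 0 ∩ |AD|² = 712/9]
   → A = (-2, 2/3)
3. C_x = -15/2  [2·signedArea(ACE) = -121/3 ∩ C is the midpoint of ED]
4. C_y = -3  [2·signedArea(ACE) = -121/3 ∩ C is the midpoint of ED]
   → C = (-15/2, -3)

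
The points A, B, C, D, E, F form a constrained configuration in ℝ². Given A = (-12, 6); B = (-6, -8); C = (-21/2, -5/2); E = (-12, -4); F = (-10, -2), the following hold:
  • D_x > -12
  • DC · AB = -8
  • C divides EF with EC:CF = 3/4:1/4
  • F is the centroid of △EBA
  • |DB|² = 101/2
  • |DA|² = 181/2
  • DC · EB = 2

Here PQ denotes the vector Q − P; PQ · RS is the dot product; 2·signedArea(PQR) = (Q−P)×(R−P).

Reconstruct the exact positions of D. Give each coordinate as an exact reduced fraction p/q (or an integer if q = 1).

D = (-23/2, -7/2)

1. D_x = -23/2  [DC · EB = 2 ∩ DC · AB = -8]
2. D_y = -7/2  [DC · EB = 2 ∩ DC · AB = -8]
   → D = (-23/2, -7/2)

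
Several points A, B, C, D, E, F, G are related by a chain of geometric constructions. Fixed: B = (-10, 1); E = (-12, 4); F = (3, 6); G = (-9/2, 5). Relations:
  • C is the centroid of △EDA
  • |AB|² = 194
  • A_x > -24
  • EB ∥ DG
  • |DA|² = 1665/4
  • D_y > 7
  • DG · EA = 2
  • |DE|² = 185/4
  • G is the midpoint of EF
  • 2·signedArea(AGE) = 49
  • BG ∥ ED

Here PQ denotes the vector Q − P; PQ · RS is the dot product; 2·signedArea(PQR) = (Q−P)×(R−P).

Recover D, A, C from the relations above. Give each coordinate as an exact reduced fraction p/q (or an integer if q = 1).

A = (-23, -4)
C = (-83/6, 8/3)
D = (-13/2, 8)

1. D_x = -13/2  [EB ∥ DG ∩ BG ∥ ED]
2. D_y = 8  [EB ∥ DG ∩ BG ∥ ED]
   → D = (-13/2, 8)
3. A_x = -23  [2·signedArea(AGE) = 49 ∩ DG · EA = 2]
4. A_y = -4  [2·signedArea(AGE) = 49 ∩ DG · EA = 2]
   → A = (-23, -4)
5. C_x = -83/6  [C is the centroid of △EDA]
6. C_y = 8/3  [C is the centroid of △EDA]
   → C = (-83/6, 8/3)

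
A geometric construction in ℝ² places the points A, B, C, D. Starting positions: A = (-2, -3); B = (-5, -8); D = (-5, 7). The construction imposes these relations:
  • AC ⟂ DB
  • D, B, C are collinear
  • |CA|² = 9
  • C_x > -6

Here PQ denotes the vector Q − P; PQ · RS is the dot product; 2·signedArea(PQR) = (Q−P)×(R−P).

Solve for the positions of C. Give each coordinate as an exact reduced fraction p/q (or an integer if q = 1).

C = (-5, -3)

1. C_x = -5  [D, B, C are collinear ∩ AC ⟂ DB]
2. C_y = -3  [D, B, C are collinear ∩ AC ⟂ DB]
   → C = (-5, -3)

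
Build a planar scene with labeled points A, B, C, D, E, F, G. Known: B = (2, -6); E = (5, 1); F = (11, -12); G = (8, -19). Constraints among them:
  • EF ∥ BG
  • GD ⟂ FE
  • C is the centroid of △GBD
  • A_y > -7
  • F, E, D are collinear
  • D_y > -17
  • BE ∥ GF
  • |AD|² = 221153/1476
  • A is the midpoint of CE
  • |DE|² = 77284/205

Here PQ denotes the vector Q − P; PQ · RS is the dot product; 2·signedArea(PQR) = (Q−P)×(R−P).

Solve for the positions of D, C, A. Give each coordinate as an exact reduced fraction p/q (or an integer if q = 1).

1. D_x = 2693/205  [F, E, D are collinear ∩ GD ⟂ FE]
2. D_y = -3409/205  [F, E, D are collinear ∩ GD ⟂ FE]
   → D = (2693/205, -3409/205)
3. C_x = 1581/205  [C is the centroid of △GBD]
4. C_y = -8534/615  [C is the centroid of △GBD]
   → C = (1581/205, -8534/615)
5. A_x = 1303/205  [A is the midpoint of CE]
6. A_y = -7919/1230  [A is the midpoint of CE]
   → A = (1303/205, -7919/1230)

A = (1303/205, -7919/1230)
C = (1581/205, -8534/615)
D = (2693/205, -3409/205)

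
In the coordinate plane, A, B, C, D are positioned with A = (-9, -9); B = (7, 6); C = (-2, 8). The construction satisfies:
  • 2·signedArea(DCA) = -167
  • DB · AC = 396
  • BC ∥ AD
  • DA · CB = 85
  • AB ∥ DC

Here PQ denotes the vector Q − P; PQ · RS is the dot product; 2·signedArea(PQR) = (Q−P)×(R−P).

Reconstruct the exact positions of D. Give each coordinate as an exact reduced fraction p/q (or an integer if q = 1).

D = (-18, -7)

1. D_x = -18  [AB ∥ DC ∩ BC ∥ AD]
2. D_y = -7  [AB ∥ DC ∩ BC ∥ AD]
   → D = (-18, -7)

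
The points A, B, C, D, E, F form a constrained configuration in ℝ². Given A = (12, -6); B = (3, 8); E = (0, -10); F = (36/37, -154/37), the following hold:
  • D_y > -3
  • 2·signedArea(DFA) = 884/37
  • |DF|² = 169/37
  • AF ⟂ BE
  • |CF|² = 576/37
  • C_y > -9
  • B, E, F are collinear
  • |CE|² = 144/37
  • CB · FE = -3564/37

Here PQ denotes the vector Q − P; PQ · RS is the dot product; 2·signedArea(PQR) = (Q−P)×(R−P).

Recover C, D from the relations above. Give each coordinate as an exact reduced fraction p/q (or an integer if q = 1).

C = (12/37, -298/37)
D = (49/37, -76/37)

1. C_x = 12/37  [line 36/37·x + 216/37·y + 1728/37 = 0 ∩ |CF|² = 576/37]
2. C_y = -298/37  [line 36/37·x + 216/37·y + 1728/37 = 0 ∩ |CF|² = 576/37]
   → C = (12/37, -298/37)
3. D_x = 49/37  [line 68/37·x + 408/37·y + 748/37 = 0 ∩ |DF|² = 169/37]
4. D_y = -76/37  [line 68/37·x + 408/37·y + 748/37 = 0 ∩ |DF|² = 169/37]
   → D = (49/37, -76/37)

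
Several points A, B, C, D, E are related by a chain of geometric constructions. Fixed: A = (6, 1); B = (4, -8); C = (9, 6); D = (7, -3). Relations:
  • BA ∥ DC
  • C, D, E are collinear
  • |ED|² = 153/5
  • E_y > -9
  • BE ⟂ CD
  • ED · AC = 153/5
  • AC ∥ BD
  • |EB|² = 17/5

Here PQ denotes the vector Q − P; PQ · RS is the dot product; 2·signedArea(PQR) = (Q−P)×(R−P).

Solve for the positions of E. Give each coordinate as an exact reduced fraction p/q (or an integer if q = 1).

1. E_x = 29/5  [C, D, E are collinear ∩ BE ⟂ CD]
2. E_y = -42/5  [C, D, E are collinear ∩ BE ⟂ CD]
   → E = (29/5, -42/5)

E = (29/5, -42/5)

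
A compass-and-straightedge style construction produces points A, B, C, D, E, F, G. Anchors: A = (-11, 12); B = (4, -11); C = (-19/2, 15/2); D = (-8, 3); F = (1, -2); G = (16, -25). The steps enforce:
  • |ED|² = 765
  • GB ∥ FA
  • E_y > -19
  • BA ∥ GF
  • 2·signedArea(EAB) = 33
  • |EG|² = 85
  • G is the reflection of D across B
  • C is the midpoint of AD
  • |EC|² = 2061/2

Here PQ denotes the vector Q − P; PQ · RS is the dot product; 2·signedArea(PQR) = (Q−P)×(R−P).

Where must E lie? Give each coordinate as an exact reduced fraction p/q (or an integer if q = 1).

1. E_x = 10  [line 23·x + 15·y + 40 = 0 ∩ |EG|² = 85]
2. E_y = -18  [line 23·x + 15·y + 40 = 0 ∩ |EG|² = 85]
   → E = (10, -18)

E = (10, -18)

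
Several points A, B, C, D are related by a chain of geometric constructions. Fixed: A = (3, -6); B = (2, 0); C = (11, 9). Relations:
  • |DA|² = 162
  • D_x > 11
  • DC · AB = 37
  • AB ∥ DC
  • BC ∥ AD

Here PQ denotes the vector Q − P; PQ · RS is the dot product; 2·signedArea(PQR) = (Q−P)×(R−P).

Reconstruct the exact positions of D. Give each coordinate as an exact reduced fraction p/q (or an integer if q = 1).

D = (12, 3)

1. D_x = 12  [AB ∥ DC ∩ BC ∥ AD]
2. D_y = 3  [AB ∥ DC ∩ BC ∥ AD]
   → D = (12, 3)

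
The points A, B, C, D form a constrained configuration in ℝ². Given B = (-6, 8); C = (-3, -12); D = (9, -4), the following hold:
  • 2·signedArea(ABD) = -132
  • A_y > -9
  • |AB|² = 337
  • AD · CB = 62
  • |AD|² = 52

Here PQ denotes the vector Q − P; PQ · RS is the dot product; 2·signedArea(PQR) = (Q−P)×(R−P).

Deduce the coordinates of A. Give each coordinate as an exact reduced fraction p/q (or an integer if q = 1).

1. A_x = 3  [AD · CB = 62 ∩ 2·signedArea(ABD) = -132]
2. A_y = -8  [AD · CB = 62 ∩ 2·signedArea(ABD) = -132]
   → A = (3, -8)

A = (3, -8)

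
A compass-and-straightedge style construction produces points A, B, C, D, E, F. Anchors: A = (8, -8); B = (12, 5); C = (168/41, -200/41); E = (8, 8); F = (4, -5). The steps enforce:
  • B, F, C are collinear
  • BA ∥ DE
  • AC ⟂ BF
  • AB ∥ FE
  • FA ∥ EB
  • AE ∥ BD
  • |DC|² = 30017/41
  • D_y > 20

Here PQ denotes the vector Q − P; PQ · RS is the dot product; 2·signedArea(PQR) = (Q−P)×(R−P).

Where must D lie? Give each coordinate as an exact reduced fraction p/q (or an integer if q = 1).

D = (12, 21)

1. D_x = 12  [BA ∥ DE ∩ AE ∥ BD]
2. D_y = 21  [BA ∥ DE ∩ AE ∥ BD]
   → D = (12, 21)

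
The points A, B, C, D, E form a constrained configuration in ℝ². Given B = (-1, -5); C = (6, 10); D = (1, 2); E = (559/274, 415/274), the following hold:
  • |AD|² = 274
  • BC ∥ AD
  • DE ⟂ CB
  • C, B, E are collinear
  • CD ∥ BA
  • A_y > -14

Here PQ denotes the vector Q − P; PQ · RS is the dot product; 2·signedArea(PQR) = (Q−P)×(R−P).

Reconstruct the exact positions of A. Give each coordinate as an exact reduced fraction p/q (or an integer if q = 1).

1. A_x = -6  [BC ∥ AD ∩ CD ∥ BA]
2. A_y = -13  [BC ∥ AD ∩ CD ∥ BA]
   → A = (-6, -13)

A = (-6, -13)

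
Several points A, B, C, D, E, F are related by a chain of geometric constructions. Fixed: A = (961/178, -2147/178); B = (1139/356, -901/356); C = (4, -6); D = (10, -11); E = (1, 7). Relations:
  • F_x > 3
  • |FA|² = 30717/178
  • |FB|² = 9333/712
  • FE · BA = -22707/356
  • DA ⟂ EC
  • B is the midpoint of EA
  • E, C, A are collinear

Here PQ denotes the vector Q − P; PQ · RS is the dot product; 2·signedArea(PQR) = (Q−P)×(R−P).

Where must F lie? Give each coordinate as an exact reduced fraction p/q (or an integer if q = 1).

F = (4, 1)

1. F_x = 4  [line -783/356·x + 3393/356·y + -261/356 = 0 ∩ |FA|² = 30717/178]
2. F_y = 1  [line -783/356·x + 3393/356·y + -261/356 = 0 ∩ |FA|² = 30717/178]
   → F = (4, 1)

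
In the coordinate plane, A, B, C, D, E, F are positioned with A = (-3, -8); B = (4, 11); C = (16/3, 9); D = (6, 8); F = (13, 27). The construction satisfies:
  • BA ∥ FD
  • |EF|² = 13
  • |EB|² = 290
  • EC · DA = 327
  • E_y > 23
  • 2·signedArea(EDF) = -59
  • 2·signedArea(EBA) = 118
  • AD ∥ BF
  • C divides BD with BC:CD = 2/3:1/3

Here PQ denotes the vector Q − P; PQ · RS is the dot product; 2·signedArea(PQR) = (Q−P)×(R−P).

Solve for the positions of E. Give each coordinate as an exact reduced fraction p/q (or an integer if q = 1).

1. E_x = 15  [2·signedArea(EBA) = 118 ∩ EC · DA = 327]
2. E_y = 24  [2·signedArea(EBA) = 118 ∩ EC · DA = 327]
   → E = (15, 24)

E = (15, 24)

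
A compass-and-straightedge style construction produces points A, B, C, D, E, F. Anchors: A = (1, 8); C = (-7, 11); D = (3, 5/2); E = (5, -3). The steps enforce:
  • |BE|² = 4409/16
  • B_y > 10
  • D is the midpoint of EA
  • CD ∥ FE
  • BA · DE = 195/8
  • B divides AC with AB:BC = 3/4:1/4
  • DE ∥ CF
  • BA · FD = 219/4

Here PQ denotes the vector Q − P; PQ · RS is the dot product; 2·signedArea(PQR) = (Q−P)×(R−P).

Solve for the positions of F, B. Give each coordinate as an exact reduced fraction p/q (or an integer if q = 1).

1. F_x = -5  [CD ∥ FE ∩ DE ∥ CF]
2. F_y = 11/2  [CD ∥ FE ∩ DE ∥ CF]
   → F = (-5, 11/2)
3. B_x = -5  [B divides AC with AB:BC = 3/4:1/4]
4. B_y = 41/4  [B divides AC with AB:BC = 3/4:1/4]
   → B = (-5, 41/4)

B = (-5, 41/4)
F = (-5, 11/2)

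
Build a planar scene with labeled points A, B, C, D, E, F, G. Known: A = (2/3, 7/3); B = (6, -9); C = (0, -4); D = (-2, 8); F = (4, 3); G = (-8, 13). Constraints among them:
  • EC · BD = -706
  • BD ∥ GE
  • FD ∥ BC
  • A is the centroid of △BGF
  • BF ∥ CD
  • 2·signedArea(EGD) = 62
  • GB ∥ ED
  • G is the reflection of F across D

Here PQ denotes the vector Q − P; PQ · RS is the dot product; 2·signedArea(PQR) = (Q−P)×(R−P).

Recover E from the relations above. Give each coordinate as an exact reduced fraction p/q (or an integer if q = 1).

E = (-16, 30)

1. E_x = -16  [GB ∥ ED ∩ BD ∥ GE]
2. E_y = 30  [GB ∥ ED ∩ BD ∥ GE]
   → E = (-16, 30)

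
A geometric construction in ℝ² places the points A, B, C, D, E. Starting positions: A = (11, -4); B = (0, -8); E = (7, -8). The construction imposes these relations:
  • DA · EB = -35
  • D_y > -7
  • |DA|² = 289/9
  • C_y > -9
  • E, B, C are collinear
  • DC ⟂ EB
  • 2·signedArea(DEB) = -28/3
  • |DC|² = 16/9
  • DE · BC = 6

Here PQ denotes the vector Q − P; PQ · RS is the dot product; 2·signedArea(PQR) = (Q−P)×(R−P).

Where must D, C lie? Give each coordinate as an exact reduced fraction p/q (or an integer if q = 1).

C = (6, -8)
D = (6, -20/3)

1. D_x = 6  [DA · EB = -35 ∩ 2·signedArea(DEB) = -28/3]
2. D_y = -20/3  [DA · EB = -35 ∩ 2·signedArea(DEB) = -28/3]
   → D = (6, -20/3)
3. C_x = 6  [E, B, C are collinear ∩ DC ⟂ EB]
4. C_y = -8  [E, B, C are collinear ∩ DC ⟂ EB]
   → C = (6, -8)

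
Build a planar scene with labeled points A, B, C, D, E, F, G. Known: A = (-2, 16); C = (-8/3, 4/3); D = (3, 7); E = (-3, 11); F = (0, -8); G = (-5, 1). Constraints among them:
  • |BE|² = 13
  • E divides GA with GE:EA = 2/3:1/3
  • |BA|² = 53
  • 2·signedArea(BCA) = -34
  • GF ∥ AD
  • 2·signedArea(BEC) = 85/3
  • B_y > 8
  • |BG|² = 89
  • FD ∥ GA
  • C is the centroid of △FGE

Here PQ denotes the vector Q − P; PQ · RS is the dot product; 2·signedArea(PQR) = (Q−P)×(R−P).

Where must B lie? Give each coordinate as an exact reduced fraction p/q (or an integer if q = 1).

1. B_x = 0  [2·signedArea(BCA) = -34 ∩ 2·signedArea(BEC) = 85/3]
2. B_y = 9  [2·signedArea(BCA) = -34 ∩ 2·signedArea(BEC) = 85/3]
   → B = (0, 9)

B = (0, 9)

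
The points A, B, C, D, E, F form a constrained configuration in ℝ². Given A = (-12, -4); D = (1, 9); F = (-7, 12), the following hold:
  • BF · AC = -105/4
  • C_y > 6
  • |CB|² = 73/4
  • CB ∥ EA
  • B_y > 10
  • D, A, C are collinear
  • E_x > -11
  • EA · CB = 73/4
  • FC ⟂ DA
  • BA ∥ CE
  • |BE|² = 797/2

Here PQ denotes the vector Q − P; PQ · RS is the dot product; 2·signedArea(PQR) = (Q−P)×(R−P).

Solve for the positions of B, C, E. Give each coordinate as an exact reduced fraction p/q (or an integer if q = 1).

B = (-3, 21/2)
C = (-3/2, 13/2)
E = (-21/2, -8)

1. C_x = -3/2  [D, A, C are collinear ∩ FC ⟂ DA]
2. C_y = 13/2  [D, A, C are collinear ∩ FC ⟂ DA]
   → C = (-3/2, 13/2)
3. B_x = -3  [line -21/2·x + -21/2·y + 315/4 = 0 ∩ |CB|² = 73/4]
4. B_y = 21/2  [line -21/2·x + -21/2·y + 315/4 = 0 ∩ |CB|² = 73/4]
   → B = (-3, 21/2)
5. E_x = -21/2  [CB ∥ EA ∩ BA ∥ CE]
6. E_y = -8  [CB ∥ EA ∩ BA ∥ CE]
   → E = (-21/2, -8)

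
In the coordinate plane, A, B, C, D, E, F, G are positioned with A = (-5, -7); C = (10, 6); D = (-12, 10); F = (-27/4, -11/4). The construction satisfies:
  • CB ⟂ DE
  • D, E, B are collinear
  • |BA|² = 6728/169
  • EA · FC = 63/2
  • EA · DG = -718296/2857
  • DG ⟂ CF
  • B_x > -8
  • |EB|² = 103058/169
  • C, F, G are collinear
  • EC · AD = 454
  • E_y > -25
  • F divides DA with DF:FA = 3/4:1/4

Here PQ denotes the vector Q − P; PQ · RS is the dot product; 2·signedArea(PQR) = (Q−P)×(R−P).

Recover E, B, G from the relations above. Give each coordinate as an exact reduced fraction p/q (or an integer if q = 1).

B = (-1251/169, -197/169)
E = (2, -24)
G = (-16119/2857, -6203/2857)

1. E_x = 2  [EC · AD = 454 ∩ EA · FC = 63/2]
2. E_y = -24  [EC · AD = 454 ∩ EA · FC = 63/2]
   → E = (2, -24)
3. B_x = -1251/169  [D, E, B are collinear ∩ CB ⟂ DE]
4. B_y = -197/169  [D, E, B are collinear ∩ CB ⟂ DE]
   → B = (-1251/169, -197/169)
5. G_x = -16119/2857  [C, F, G are collinear ∩ DG ⟂ CF]
6. G_y = -6203/2857  [C, F, G are collinear ∩ DG ⟂ CF]
   → G = (-16119/2857, -6203/2857)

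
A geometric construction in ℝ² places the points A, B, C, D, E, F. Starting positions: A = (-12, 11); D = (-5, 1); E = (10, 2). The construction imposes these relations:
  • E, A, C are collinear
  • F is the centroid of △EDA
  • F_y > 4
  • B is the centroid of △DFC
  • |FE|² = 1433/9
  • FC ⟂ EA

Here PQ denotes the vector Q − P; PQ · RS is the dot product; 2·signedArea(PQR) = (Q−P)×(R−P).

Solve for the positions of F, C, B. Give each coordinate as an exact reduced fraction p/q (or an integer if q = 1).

B = (-14972/5085, 20969/5085)
C = (-2542/1695, 3788/565)
F = (-7/3, 14/3)

1. F_x = -7/3  [F is the centroid of △EDA]
2. F_y = 14/3  [F is the centroid of △EDA]
   → F = (-7/3, 14/3)
3. C_x = -2542/1695  [E, A, C are collinear ∩ FC ⟂ EA]
4. C_y = 3788/565  [E, A, C are collinear ∩ FC ⟂ EA]
   → C = (-2542/1695, 3788/565)
5. B_x = -14972/5085  [B is the centroid of △DFC]
6. B_y = 20969/5085  [B is the centroid of △DFC]
   → B = (-14972/5085, 20969/5085)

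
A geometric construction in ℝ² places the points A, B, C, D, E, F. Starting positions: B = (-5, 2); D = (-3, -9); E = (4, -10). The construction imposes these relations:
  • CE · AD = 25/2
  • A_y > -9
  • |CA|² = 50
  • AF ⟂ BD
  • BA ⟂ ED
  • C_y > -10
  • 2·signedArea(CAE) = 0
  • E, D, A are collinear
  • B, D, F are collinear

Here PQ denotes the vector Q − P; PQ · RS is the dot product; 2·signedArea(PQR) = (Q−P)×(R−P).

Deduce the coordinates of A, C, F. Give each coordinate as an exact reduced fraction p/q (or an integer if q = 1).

A = (-13/2, -17/2)
C = (1/2, -19/2)
F = (-16/5, -79/10)

1. A_x = -13/2  [E, D, A are collinear ∩ BA ⟂ ED]
2. A_y = -17/2  [E, D, A are collinear ∩ BA ⟂ ED]
   → A = (-13/2, -17/2)
3. C_x = 1/2  [2·signedArea(CAE) = 0 ∩ CE · AD = 25/2]
4. C_y = -19/2  [2·signedArea(CAE) = 0 ∩ CE · AD = 25/2]
   → C = (1/2, -19/2)
5. F_x = -16/5  [B, D, F are collinear ∩ AF ⟂ BD]
6. F_y = -79/10  [B, D, F are collinear ∩ AF ⟂ BD]
   → F = (-16/5, -79/10)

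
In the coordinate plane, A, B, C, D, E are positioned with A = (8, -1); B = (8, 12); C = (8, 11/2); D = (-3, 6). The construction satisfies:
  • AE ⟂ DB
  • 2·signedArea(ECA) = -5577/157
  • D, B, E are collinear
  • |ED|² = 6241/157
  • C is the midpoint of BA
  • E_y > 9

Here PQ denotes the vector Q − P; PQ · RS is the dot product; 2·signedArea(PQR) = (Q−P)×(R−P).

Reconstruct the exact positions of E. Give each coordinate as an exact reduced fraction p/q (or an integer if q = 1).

1. E_x = 398/157  [D, B, E are collinear ∩ AE ⟂ DB]
2. E_y = 1416/157  [D, B, E are collinear ∩ AE ⟂ DB]
   → E = (398/157, 1416/157)

E = (398/157, 1416/157)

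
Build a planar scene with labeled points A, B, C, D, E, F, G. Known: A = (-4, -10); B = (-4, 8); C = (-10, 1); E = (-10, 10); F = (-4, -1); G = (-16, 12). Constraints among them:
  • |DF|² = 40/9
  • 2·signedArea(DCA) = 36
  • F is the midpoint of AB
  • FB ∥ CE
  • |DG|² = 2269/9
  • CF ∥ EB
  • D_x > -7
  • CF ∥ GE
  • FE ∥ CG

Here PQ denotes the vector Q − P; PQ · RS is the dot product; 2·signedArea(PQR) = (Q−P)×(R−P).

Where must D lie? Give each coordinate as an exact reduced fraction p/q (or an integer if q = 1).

1. D_x = -6  [line 11·x + 6·y + 68 = 0 ∩ |DG|² = 2269/9]
2. D_y = -1/3  [line 11·x + 6·y + 68 = 0 ∩ |DG|² = 2269/9]
   → D = (-6, -1/3)

D = (-6, -1/3)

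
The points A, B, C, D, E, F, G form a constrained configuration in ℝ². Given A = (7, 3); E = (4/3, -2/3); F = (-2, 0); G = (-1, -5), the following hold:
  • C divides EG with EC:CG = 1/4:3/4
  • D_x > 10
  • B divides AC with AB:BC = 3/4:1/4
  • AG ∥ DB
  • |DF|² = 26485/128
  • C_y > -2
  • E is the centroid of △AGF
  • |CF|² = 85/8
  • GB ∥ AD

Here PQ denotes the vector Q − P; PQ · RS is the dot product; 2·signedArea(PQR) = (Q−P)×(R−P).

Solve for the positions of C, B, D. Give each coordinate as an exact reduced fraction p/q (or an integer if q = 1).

1. C_x = 3/4  [C divides EG with EC:CG = 1/4:3/4]
2. C_y = -7/4  [C divides EG with EC:CG = 1/4:3/4]
   → C = (3/4, -7/4)
3. B_x = 37/16  [B divides AC with AB:BC = 3/4:1/4]
4. B_y = -9/16  [B divides AC with AB:BC = 3/4:1/4]
   → B = (37/16, -9/16)
5. D_x = 165/16  [AG ∥ DB ∩ GB ∥ AD]
6. D_y = 119/16  [AG ∥ DB ∩ GB ∥ AD]
   → D = (165/16, 119/16)

B = (37/16, -9/16)
C = (3/4, -7/4)
D = (165/16, 119/16)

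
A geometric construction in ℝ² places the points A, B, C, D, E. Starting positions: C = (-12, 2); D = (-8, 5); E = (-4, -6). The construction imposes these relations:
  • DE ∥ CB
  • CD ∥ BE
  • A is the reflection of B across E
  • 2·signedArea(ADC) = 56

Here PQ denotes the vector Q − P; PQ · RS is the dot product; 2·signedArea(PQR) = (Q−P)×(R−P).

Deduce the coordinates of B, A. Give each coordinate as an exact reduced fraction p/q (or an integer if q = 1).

A = (0, -3)
B = (-8, -9)

1. B_x = -8  [CD ∥ BE ∩ DE ∥ CB]
2. B_y = -9  [CD ∥ BE ∩ DE ∥ CB]
   → B = (-8, -9)
3. A_x = 0  [A is the reflection of B across E]
4. A_y = -3  [A is the reflection of B across E]
   → A = (0, -3)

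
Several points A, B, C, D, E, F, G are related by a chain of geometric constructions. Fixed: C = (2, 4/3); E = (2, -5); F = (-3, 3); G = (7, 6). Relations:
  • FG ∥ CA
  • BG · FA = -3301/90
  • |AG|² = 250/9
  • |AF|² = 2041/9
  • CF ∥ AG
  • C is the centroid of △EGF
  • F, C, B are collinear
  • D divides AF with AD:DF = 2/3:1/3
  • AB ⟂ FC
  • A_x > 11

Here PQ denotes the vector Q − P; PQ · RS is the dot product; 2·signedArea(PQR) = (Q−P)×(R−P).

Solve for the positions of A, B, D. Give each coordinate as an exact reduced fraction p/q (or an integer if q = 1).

A = (12, 13/3)
B = (101/10, -41/30)
D = (2, 31/9)

1. A_x = 12  [CF ∥ AG ∩ FG ∥ CA]
2. A_y = 13/3  [CF ∥ AG ∩ FG ∥ CA]
   → A = (12, 13/3)
3. B_x = 101/10  [F, C, B are collinear ∩ AB ⟂ FC]
4. B_y = -41/30  [F, C, B are collinear ∩ AB ⟂ FC]
   → B = (101/10, -41/30)
5. D_x = 2  [D divides AF with AD:DF = 2/3:1/3]
6. D_y = 31/9  [D divides AF with AD:DF = 2/3:1/3]
   → D = (2, 31/9)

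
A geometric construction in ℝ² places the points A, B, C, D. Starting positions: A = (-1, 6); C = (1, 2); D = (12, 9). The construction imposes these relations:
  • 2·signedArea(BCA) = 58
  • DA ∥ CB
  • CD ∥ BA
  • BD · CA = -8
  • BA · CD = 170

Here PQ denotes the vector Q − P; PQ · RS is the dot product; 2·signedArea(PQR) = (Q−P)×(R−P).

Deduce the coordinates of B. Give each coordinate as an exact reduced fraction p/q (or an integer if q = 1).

B = (-12, -1)

1. B_x = -12  [CD ∥ BA ∩ DA ∥ CB]
2. B_y = -1  [CD ∥ BA ∩ DA ∥ CB]
   → B = (-12, -1)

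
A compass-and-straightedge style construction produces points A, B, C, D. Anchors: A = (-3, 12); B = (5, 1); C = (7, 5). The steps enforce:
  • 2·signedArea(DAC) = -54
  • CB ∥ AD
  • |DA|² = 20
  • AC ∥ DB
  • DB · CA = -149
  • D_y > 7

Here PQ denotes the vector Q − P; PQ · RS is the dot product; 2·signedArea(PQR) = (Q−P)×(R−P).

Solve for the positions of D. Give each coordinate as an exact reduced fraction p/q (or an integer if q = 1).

1. D_x = -5  [AC ∥ DB ∩ CB ∥ AD]
2. D_y = 8  [AC ∥ DB ∩ CB ∥ AD]
   → D = (-5, 8)

D = (-5, 8)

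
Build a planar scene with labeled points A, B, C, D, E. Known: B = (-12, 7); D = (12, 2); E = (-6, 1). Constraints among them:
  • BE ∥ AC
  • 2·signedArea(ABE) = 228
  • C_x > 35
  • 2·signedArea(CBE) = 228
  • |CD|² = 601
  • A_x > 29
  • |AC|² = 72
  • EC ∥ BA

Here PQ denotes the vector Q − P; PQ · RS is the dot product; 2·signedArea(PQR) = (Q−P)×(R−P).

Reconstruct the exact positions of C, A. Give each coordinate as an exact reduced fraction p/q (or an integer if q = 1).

A = (30, 3)
C = (36, -3)

1. C_x = 36  [line 6·x + 6·y + -198 = 0 ∩ |CD|² = 601]
2. C_y = -3  [line 6·x + 6·y + -198 = 0 ∩ |CD|² = 601]
   → C = (36, -3)
3. A_x = 30  [BE ∥ AC ∩ EC ∥ BA]
4. A_y = 3  [BE ∥ AC ∩ EC ∥ BA]
   → A = (30, 3)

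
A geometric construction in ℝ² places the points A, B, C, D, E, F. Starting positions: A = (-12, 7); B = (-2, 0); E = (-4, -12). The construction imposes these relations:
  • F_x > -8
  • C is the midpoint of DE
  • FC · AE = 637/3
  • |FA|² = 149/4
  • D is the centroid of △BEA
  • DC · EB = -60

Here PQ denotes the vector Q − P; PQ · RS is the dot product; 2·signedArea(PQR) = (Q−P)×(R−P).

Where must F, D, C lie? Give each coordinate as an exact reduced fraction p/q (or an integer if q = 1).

C = (-5, -41/6)
D = (-6, -5/3)
F = (-7, 7/2)

1. D_x = -6  [D is the centroid of △BEA]
2. D_y = -5/3  [D is the centroid of △BEA]
   → D = (-6, -5/3)
3. C_x = -5  [C is the midpoint of DE]
4. C_y = -41/6  [C is the midpoint of DE]
   → C = (-5, -41/6)
5. F_x = -7  [line -8·x + 19·y + -245/2 = 0 ∩ |FA|² = 149/4]
6. F_y = 7/2  [line -8·x + 19·y + -245/2 = 0 ∩ |FA|² = 149/4]
   → F = (-7, 7/2)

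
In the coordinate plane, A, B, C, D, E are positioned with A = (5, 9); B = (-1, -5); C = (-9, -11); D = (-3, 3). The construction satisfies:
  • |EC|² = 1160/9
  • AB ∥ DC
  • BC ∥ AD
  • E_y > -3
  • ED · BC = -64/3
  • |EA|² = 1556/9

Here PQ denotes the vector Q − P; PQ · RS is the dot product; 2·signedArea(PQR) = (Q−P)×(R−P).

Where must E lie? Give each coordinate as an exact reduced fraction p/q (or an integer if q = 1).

1. E_x = -5/3  [line 8·x + 6·y + 82/3 = 0 ∩ |EC|² = 1160/9]
2. E_y = -7/3  [line 8·x + 6·y + 82/3 = 0 ∩ |EC|² = 1160/9]
   → E = (-5/3, -7/3)

E = (-5/3, -7/3)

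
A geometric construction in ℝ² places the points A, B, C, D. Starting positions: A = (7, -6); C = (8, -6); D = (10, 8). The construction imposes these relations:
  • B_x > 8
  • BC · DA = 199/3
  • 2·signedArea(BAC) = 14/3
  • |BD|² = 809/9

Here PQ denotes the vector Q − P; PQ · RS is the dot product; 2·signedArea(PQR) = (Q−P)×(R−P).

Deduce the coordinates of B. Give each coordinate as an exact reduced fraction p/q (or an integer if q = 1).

B = (25/3, -4/3)

1. B_x = 25/3  [BC · DA = 199/3 ∩ 2·signedArea(BAC) = 14/3]
2. B_y = -4/3  [BC · DA = 199/3 ∩ 2·signedArea(BAC) = 14/3]
   → B = (25/3, -4/3)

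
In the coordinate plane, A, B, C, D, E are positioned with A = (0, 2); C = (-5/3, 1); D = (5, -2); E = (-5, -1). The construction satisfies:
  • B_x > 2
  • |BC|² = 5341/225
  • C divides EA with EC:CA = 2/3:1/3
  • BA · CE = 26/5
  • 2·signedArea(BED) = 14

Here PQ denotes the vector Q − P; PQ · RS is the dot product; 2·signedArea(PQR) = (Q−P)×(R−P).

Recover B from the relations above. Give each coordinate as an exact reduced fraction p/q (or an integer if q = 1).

1. B_x = 3  [2·signedArea(BED) = 14 ∩ BA · CE = 26/5]
2. B_y = -2/5  [2·signedArea(BED) = 14 ∩ BA · CE = 26/5]
   → B = (3, -2/5)

B = (3, -2/5)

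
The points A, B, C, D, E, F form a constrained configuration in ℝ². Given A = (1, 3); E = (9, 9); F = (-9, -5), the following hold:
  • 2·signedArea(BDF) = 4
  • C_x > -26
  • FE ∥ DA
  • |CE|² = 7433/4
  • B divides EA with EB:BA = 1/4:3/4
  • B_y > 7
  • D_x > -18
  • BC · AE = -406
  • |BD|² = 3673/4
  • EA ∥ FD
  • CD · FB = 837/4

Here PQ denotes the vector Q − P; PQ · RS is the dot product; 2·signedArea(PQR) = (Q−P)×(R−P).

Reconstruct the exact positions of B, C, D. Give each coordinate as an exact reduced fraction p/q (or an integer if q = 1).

B = (7, 15/2)
C = (-25, -35/2)
D = (-17, -11)

1. B_x = 7  [B divides EA with EB:BA = 1/4:3/4]
2. B_y = 15/2  [B divides EA with EB:BA = 1/4:3/4]
   → B = (7, 15/2)
3. D_x = -17  [FE ∥ DA ∩ EA ∥ FD]
4. D_y = -11  [FE ∥ DA ∩ EA ∥ FD]
   → D = (-17, -11)
5. C_x = -25  [CD · FB = 837/4 ∩ BC · AE = -406]
6. C_y = -35/2  [CD · FB = 837/4 ∩ BC · AE = -406]
   → C = (-25, -35/2)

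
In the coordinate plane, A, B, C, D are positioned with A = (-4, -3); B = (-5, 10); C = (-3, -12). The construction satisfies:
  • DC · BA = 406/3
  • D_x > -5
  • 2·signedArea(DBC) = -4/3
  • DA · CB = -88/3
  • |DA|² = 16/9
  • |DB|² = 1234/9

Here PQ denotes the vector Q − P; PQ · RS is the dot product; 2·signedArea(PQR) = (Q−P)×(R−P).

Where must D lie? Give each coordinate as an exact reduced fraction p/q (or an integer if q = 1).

D = (-4, -5/3)

1. D_x = -4  [DC · BA = 406/3 ∩ DA · CB = -88/3]
2. D_y = -5/3  [DC · BA = 406/3 ∩ DA · CB = -88/3]
   → D = (-4, -5/3)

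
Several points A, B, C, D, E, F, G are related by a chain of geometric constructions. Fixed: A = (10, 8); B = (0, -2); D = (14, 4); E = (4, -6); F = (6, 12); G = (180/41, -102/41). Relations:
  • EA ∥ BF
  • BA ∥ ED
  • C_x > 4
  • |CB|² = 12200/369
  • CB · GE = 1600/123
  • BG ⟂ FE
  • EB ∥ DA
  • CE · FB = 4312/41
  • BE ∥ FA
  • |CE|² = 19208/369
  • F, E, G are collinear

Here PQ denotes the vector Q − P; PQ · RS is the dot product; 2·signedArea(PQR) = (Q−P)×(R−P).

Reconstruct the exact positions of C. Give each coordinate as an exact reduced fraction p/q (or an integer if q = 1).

1. C_x = 590/123  [CB · GE = 1600/123 ∩ CE · FB = 4312/41]
2. C_y = 48/41  [CB · GE = 1600/123 ∩ CE · FB = 4312/41]
   → C = (590/123, 48/41)

C = (590/123, 48/41)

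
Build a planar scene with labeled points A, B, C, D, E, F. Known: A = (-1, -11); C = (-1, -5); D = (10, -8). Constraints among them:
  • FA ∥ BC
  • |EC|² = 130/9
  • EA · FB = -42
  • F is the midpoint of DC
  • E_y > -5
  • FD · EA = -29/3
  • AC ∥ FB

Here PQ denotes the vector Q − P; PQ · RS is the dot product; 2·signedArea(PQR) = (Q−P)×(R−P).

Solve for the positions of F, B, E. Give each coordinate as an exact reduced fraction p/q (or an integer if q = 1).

1. F_x = 9/2  [F is the midpoint of DC]
2. F_y = -13/2  [F is the midpoint of DC]
   → F = (9/2, -13/2)
3. B_x = 9/2  [FA ∥ BC ∩ AC ∥ FB]
4. B_y = -1/2  [FA ∥ BC ∩ AC ∥ FB]
   → B = (9/2, -1/2)
5. E_x = 8/3  [EA · FB = -42 ∩ FD · EA = -29/3]
6. E_y = -4  [EA · FB = -42 ∩ FD · EA = -29/3]
   → E = (8/3, -4)

B = (9/2, -1/2)
E = (8/3, -4)
F = (9/2, -13/2)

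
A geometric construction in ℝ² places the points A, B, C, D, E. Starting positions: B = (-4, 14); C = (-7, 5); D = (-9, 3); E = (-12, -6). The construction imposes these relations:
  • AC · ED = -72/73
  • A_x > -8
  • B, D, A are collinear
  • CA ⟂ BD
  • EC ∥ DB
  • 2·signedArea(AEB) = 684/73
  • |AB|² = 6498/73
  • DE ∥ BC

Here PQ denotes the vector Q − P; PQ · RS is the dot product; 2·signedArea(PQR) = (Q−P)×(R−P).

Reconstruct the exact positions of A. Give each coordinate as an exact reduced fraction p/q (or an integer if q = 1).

1. A_x = -577/73  [B, D, A are collinear ∩ CA ⟂ BD]
2. A_y = 395/73  [B, D, A are collinear ∩ CA ⟂ BD]
   → A = (-577/73, 395/73)

A = (-577/73, 395/73)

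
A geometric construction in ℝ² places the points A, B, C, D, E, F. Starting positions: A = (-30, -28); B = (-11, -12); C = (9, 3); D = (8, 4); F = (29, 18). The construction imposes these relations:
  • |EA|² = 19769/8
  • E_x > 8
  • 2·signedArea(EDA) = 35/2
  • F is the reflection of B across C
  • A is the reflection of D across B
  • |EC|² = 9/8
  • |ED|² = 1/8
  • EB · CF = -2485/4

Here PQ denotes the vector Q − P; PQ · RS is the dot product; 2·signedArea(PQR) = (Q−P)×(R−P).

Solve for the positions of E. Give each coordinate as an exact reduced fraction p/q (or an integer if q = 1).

E = (33/4, 15/4)

1. E_x = 33/4  [EB · CF = -2485/4 ∩ 2·signedArea(EDA) = 35/2]
2. E_y = 15/4  [EB · CF = -2485/4 ∩ 2·signedArea(EDA) = 35/2]
   → E = (33/4, 15/4)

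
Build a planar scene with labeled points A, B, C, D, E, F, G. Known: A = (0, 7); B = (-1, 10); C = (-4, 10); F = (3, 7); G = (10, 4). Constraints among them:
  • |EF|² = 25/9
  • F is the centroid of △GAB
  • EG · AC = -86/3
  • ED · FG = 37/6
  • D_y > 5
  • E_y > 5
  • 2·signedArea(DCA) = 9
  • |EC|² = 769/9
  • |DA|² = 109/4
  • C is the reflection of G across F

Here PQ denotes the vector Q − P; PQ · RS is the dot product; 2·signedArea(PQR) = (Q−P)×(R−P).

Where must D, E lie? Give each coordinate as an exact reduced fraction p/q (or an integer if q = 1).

D = (5, 11/2)
E = (13/3, 6)

1. E_x = 13/3  [line 4·x + -3·y + 2/3 = 0 ∩ |EC|² = 769/9]
2. E_y = 6  [line 4·x + -3·y + 2/3 = 0 ∩ |EC|² = 769/9]
   → E = (13/3, 6)
3. D_x = 5  [2·signedArea(DCA) = 9 ∩ ED · FG = 37/6]
4. D_y = 11/2  [2·signedArea(DCA) = 9 ∩ ED · FG = 37/6]
   → D = (5, 11/2)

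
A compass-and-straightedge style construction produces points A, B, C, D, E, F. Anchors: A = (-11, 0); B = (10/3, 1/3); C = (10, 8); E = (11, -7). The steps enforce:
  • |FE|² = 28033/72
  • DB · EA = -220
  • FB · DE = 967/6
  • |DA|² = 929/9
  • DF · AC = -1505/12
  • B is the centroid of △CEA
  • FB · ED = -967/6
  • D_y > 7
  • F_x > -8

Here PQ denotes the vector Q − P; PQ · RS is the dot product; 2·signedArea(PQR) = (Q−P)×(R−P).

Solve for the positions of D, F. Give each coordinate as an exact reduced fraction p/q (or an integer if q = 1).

1. D_x = -13/3  [line 22·x + -7·y + 149 = 0 ∩ |DA|² = 929/9]
2. D_y = 23/3  [line 22·x + -7·y + 149 = 0 ∩ |DA|² = 929/9]
   → D = (-13/3, 23/3)
3. F_x = -89/12  [DF · AC = -1505/12 ∩ FB · ED = -967/6]
4. F_y = 1/12  [DF · AC = -1505/12 ∩ FB · ED = -967/6]
   → F = (-89/12, 1/12)

D = (-13/3, 23/3)
F = (-89/12, 1/12)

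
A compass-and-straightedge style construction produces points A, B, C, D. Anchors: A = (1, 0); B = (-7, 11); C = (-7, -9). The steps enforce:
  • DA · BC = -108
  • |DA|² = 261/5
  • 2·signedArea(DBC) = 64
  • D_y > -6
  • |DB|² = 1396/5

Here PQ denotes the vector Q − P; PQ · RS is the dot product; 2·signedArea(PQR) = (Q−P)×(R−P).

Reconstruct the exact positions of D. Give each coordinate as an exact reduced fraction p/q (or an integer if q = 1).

D = (-19/5, -27/5)

1. D_x = -19/5  [DA · BC = -108 ∩ 2·signedArea(DBC) = 64]
2. D_y = -27/5  [DA · BC = -108 ∩ 2·signedArea(DBC) = 64]
   → D = (-19/5, -27/5)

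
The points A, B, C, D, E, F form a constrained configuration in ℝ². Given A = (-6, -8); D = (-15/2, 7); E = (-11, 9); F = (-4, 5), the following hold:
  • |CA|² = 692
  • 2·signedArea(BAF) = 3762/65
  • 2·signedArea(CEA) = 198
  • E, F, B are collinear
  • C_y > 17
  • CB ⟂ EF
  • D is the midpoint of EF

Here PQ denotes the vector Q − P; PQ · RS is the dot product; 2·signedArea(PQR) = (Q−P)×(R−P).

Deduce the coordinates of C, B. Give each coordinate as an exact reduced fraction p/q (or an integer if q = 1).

1. C_x = -2  [line 17·x + 5·y + -56 = 0 ∩ |CA|² = 692]
2. C_y = 18  [line 17·x + 5·y + -56 = 0 ∩ |CA|² = 692]
   → C = (-2, 18)
3. B_x = -526/65  [E, F, B are collinear ∩ CB ⟂ EF]
4. B_y = 477/65  [E, F, B are collinear ∩ CB ⟂ EF]
   → B = (-526/65, 477/65)

B = (-526/65, 477/65)
C = (-2, 18)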